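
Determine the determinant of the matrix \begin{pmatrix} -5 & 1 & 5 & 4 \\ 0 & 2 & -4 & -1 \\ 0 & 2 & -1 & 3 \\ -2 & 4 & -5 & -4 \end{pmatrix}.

Expand along column 1 (it has 2 zeros):
  + (-5) · M_11   where M_11 = det([2 -4 -1; 2 -1 3; 4 -5 -4]) = -36
  − (-2) · M_41   where M_41 = det([1 5 4; 2 -4 -1; 2 -1 3]) = -29
det = (+1)·(-5)·(-36) + (-1)·(-2)·(-29) = 122

The determinant is 122.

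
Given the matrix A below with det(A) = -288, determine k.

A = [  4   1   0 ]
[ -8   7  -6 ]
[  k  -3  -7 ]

Expanding along the row containing k, det(A) is linear in k: det(A) = (-6)·k + (-324).
Set (-6)·k + (-324) = -288  ⇒  (-6)·k = 36  ⇒  k = -6.

k = -6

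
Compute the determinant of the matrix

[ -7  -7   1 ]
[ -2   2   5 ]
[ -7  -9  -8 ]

The determinant is 186.

Expand along column 1:
  + (-7) · |2 5; -9 -8| = (-7)·(-16 − (-45)) = -203
  − (-2) · |-7 1; -9 -8| = −(-2)·(56 − (-9)) = 130
  + (-7) · |-7 1; 2 5| = (-7)·(-35 − 2) = 259
Sum: (-203) + (130) + (259) = 186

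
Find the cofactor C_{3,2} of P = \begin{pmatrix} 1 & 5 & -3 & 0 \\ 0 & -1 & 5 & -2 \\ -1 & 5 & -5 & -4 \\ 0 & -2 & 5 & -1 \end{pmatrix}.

-5

Delete row 3 and column 2; the remaining 3×3 submatrix is [1 -3 0; 0 5 -2; 0 5 -1].
Its determinant is 5.
The cofactor carries sign (−1)^(3+2) = −1, so C_{3,2} = −(5) = -5.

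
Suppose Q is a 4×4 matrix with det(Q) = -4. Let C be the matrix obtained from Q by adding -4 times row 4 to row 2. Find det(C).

The determinant is -4.

Adding a multiple of one row to another leaves the determinant unchanged.
det(C) = (1)·(-4) = -4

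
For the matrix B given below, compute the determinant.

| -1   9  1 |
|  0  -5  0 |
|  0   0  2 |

B is upper triangular, so det(B) is the product of the diagonal entries:
det = (-1) · (-5) · (2) = 10

10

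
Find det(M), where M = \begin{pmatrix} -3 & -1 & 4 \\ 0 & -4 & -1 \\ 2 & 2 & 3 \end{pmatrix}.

Expand along row 2:
  + (-4) · |-3 4; 2 3| = (-4)·(-9 − 8) = 68
  − (-1) · |-3 -1; 2 2| = −(-1)·(-6 − (-2)) = -4
Sum: (68) + (-4) = 64

The determinant is 64.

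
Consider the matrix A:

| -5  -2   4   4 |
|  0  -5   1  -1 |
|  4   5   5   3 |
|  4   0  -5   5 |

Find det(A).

2184

Expand along row 2 (it has 1 zero):
  + (-5) · M_22   where M_22 = det([-5 4 4; 4 5 3; 4 -5 5]) = -392
  − (1) · M_23   where M_23 = det([-5 -2 4; 4 5 3; 4 0 5]) = -189
  + (-1) · M_24   where M_24 = det([-5 -2 4; 4 5 5; 4 0 -5]) = -35
det = (+1)·(-5)·(-392) + (-1)·(1)·(-189) + (+1)·(-1)·(-35) = 2184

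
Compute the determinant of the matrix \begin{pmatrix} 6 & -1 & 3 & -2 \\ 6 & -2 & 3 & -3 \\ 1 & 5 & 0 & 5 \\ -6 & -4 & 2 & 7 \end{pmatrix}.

Expand along row 3 (it has 1 zero):
  + (1) · M_31   where M_31 = det([-1 3 -2; -2 3 -3; -4 2 7]) = 35
  − (5) · M_32   where M_32 = det([6 3 -2; 6 3 -3; -6 2 7]) = 30
  − (5) · M_34   where M_34 = det([6 -1 3; 6 -2 3; -6 -4 2]) = -30
det = (+1)·(1)·(35) + (-1)·(5)·(30) + (-1)·(5)·(-30) = 35

The determinant is 35.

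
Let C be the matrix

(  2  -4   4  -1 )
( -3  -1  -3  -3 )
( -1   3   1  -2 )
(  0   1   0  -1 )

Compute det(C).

Expand along row 4 (it has 2 zeros):
  + (1) · M_42   where M_42 = det([2 4 -1; -3 -3 -3; -1 1 -2]) = 12
  + (-1) · M_44   where M_44 = det([2 -4 4; -3 -1 -3; -1 3 1]) = -48
det = (+1)·(1)·(12) + (+1)·(-1)·(-48) = 60

60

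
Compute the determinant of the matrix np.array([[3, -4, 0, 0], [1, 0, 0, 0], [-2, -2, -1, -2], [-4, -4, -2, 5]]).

-36

The matrix is block lower-triangular with a 2×2 block and a 2×2 block on the diagonal, so its determinant equals the product of the determinants of the diagonal blocks.
det of the 2×2 block = 4
det of the 2×2 block = -9
det = (4)·(-9) = -36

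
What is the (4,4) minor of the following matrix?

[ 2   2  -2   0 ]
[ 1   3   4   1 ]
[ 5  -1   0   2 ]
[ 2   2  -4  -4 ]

80

Delete row 4 and column 4; the remaining 3×3 submatrix is [2 2 -2; 1 3 4; 5 -1 0].
Its determinant is 80.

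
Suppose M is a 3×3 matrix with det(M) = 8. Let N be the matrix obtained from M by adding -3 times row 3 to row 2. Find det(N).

Adding a multiple of one row to another leaves the determinant unchanged.
det(N) = (1)·(8) = 8

The determinant is 8.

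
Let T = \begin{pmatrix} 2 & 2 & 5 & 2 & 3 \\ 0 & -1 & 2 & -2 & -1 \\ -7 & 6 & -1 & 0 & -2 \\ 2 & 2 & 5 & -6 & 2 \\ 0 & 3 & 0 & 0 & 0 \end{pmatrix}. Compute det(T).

Expand along row 5 (it has 4 zeros):
  − (3) · M_52   where M_52 = det([2 5 2 3; 0 2 -2 -1; -7 -1 0 -2; 2 5 -6 2]) = 442
det = (-1)·(3)·(442) = -1326

det(T) = -1326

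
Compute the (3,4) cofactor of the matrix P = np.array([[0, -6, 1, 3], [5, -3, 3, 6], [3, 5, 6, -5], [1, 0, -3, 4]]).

The cofactor is 105.

Delete row 3 and column 4; the remaining 3×3 submatrix is [0 -6 1; 5 -3 3; 1 0 -3].
Its determinant is -105.
The cofactor carries sign (−1)^(3+4) = −1, so C_{3,4} = −(-105) = 105.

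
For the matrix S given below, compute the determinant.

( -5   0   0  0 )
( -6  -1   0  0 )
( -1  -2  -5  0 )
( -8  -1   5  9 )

-225

S is lower triangular, so det(S) is the product of the diagonal entries:
det = (-5) · (-1) · (-5) · (9) = -225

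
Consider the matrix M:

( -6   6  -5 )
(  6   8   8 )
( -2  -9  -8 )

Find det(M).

Expand along column 1:
  + (-6) · |8 8; -9 -8| = (-6)·(-64 − (-72)) = -48
  − 6 · |6 -5; -9 -8| = −6·(-48 − 45) = 558
  + (-2) · |6 -5; 8 8| = (-2)·(48 − (-40)) = -176
Sum: (-48) + (558) + (-176) = 334

334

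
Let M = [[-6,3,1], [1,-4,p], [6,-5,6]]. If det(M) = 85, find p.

p = 5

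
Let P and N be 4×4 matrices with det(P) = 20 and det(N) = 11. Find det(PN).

det(PN) = 220

det(PN) = det(P)·det(N) = (20)·(11) = 220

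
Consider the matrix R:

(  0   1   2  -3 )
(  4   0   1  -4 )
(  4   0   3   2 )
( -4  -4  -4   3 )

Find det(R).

224

Expand along column 2 (it has 2 zeros):
  − (1) · M_12   where M_12 = det([4 1 -4; 4 3 2; -4 -4 3]) = 64
  + (-4) · M_42   where M_42 = det([0 2 -3; 4 1 -4; 4 3 2]) = -72
det = (-1)·(1)·(64) + (+1)·(-4)·(-72) = 224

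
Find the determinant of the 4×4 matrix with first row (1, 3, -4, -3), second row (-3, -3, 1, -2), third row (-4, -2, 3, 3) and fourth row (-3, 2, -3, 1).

Expand along row 1:
  + (1) · M_11   where M_11 = det([-3 1 -2; -2 3 3; 2 -3 1]) = -28
  − (3) · M_12   where M_12 = det([-3 1 -2; -4 3 3; -3 -3 1]) = -83
  + (-4) · M_13   where M_13 = det([-3 -3 -2; -4 -2 3; -3 2 1]) = 67
  − (-3) · M_14   where M_14 = det([-3 -3 1; -4 -2 3; -3 2 -3]) = 49
det = (+1)·(1)·(-28) + (-1)·(3)·(-83) + (+1)·(-4)·(67) + (-1)·(-3)·(49) = 100

100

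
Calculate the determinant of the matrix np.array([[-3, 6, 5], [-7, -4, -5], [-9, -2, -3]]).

28

Expand along column 1:
  + (-3) · |-4 -5; -2 -3| = (-3)·(12 − 10) = -6
  − (-7) · |6 5; -2 -3| = −(-7)·(-18 − (-10)) = -56
  + (-9) · |6 5; -4 -5| = (-9)·(-30 − (-20)) = 90
Sum: (-6) + (-56) + (90) = 28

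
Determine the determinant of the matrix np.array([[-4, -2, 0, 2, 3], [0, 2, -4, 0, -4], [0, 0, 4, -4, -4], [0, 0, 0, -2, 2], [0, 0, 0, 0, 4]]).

The matrix is upper triangular, so the determinant is the product of the diagonal entries:
det = (-4) · (2) · (4) · (-2) · (4) = 256

256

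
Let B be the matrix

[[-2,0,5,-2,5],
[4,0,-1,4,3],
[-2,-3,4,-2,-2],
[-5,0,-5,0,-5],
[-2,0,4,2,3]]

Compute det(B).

Expand along column 2 (it has 4 zeros):
  − (-3) · M_32   where M_32 = det([-2 5 -2 5; 4 -1 4 3; -5 -5 0 -5; -2 4 2 3]) = 610
det = (-1)·(-3)·(610) = 1830

1830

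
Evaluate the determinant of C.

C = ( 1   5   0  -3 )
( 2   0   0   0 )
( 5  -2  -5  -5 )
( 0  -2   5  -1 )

The determinant is -420.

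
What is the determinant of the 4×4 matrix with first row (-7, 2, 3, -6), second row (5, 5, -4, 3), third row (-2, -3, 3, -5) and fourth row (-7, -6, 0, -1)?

786

Expand along row 4 (it has 1 zero):
  − (-7) · M_41   where M_41 = det([2 3 -6; 5 -4 3; -3 3 -5]) = 52
  + (-6) · M_42   where M_42 = det([-7 3 -6; 5 -4 3; -2 3 -5]) = -62
  + (-1) · M_44   where M_44 = det([-7 2 3; 5 5 -4; -2 -3 3]) = -50
det = (-1)·(-7)·(52) + (+1)·(-6)·(-62) + (+1)·(-1)·(-50) = 786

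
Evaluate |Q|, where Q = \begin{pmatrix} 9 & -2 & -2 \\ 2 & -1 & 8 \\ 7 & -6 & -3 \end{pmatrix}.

Expand along column 1:
  + 9 · |-1 8; -6 -3| = 9·(3 − (-48)) = 459
  − 2 · |-2 -2; -6 -3| = −2·(6 − 12) = 12
  + 7 · |-2 -2; -1 8| = 7·(-16 − 2) = -126
Sum: (459) + (12) + (-126) = 345

The determinant is 345.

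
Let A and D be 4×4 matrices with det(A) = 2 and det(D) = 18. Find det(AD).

det(AD) = det(A)·det(D) = (2)·(18) = 36

|AD| = 36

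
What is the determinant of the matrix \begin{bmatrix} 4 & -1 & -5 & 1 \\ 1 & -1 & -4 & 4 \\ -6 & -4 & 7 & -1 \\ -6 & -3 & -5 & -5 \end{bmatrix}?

Expand along row 1:
  + (4) · M_11   where M_11 = det([-1 -4 4; -4 7 -1; -3 -5 -5]) = 272
  − (-1) · M_12   where M_12 = det([1 -4 4; -6 7 -1; -6 -5 -5]) = 344
  + (-5) · M_13   where M_13 = det([1 -1 4; -6 -4 -1; -6 -3 -5]) = 17
  − (1) · M_14   where M_14 = det([1 -1 -4; -6 -4 7; -6 -3 -5]) = 137
det = (+1)·(4)·(272) + (-1)·(-1)·(344) + (+1)·(-5)·(17) + (-1)·(1)·(137) = 1210

The determinant is 1210.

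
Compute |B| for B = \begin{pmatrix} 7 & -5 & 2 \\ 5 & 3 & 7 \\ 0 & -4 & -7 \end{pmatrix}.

Expand along column 1:
  + 7 · |3 7; -4 -7| = 7·(-21 − (-28)) = 49
  − 5 · |-5 2; -4 -7| = −5·(35 − (-8)) = -215
Sum: (49) + (-215) = -166

|B| = -166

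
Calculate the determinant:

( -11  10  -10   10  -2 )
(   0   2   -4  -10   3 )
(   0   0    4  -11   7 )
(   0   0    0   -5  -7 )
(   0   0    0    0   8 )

The matrix is upper triangular, so the determinant is the product of the diagonal entries:
det = (-11) · (2) · (4) · (-5) · (8) = 3520

The determinant is 3520.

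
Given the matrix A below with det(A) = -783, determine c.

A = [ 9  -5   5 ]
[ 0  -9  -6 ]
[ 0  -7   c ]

5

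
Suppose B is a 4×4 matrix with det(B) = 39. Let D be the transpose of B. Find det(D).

det(D) = 39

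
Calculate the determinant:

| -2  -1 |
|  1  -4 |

det = (-2)·(-4) − (-1)·1 = 8 − (-1) = 9

The determinant is 9.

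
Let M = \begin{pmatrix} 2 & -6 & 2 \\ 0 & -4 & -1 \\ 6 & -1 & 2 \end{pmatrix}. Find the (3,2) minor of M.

-2

Delete row 3 and column 2; the remaining 2×2 submatrix is [2 2; 0 -1].
Its determinant is 2·(-1) − 2·0 = -2.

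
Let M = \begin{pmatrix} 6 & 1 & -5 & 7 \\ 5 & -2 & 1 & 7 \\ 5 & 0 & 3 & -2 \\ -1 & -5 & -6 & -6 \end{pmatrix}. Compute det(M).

2830

Expand along row 3 (it has 1 zero):
  + (5) · M_31   where M_31 = det([1 -5 7; -2 1 7; -5 -6 -6]) = 390
  + (3) · M_33   where M_33 = det([6 1 7; 5 -2 7; -1 -5 -6]) = 116
  − (-2) · M_34   where M_34 = det([6 1 -5; 5 -2 1; -1 -5 -6]) = 266
det = (+1)·(5)·(390) + (+1)·(3)·(116) + (-1)·(-2)·(266) = 2830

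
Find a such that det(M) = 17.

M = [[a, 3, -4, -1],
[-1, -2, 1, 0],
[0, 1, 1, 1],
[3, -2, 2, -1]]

a = 4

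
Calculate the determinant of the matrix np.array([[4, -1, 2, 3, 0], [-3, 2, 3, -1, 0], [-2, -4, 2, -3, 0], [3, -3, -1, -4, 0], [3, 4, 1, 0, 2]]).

Expand along column 5 (it has 4 zeros):
  + (2) · M_55   where M_55 = det([4 -1 2 3; -3 2 3 -1; -2 -4 2 -3; 3 -3 -1 -4]) = -468
det = (+1)·(2)·(-468) = -936

-936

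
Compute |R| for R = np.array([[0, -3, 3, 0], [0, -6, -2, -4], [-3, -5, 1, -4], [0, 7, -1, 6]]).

-216

Expand along column 1 (it has 3 zeros):
  + (-3) · M_31   where M_31 = det([-3 3 0; -6 -2 -4; 7 -1 6]) = 72
det = (+1)·(-3)·(72) = -216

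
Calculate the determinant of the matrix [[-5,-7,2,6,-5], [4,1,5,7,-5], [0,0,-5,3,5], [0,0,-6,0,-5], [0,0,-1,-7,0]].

The matrix is block upper-triangular with a 2×2 block and a 3×3 block on the diagonal, so its determinant equals the product of the determinants of the diagonal blocks.
det of the 2×2 block = 23
det of the 3×3 block = 400
det = (23)·(400) = 9200

The determinant is 9200.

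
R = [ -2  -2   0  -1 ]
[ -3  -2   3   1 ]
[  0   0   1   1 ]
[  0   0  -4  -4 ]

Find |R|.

0

R is block upper-triangular with a 2×2 block and a 2×2 block on the diagonal, so its determinant equals the product of the determinants of the diagonal blocks.
det of the 2×2 block = -2
det of the 2×2 block = 0
det = (-2)·(0) = 0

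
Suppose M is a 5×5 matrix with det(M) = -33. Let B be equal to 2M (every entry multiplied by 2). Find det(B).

For a 5×5 matrix, det(2M) = 2^5·det(M) = 32·det(M).
det(B) = (32)·(-33) = -1056

|B| = -1056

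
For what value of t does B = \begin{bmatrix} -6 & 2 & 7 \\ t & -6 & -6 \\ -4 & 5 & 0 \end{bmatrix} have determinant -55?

Expanding along the column containing t, det(B) is linear in t: det(B) = (35)·t + (-300).
Set (35)·t + (-300) = -55  ⇒  (35)·t = 245  ⇒  t = 7.

t = 7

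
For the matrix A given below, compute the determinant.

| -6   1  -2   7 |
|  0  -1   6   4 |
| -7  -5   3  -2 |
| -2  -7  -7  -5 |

-3553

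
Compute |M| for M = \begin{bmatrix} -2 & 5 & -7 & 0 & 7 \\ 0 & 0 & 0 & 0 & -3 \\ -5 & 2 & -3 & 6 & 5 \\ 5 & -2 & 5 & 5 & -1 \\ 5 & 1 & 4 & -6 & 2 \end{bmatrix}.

det(M) = -3348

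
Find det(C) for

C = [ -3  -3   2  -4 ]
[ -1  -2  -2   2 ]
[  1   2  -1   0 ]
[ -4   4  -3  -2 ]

Expand along row 3 (it has 1 zero):
  + (1) · M_31   where M_31 = det([-3 2 -4; -2 -2 2; 4 -3 -2]) = -78
  − (2) · M_32   where M_32 = det([-3 2 -4; -1 -2 2; -4 -3 -2]) = -30
  + (-1) · M_33   where M_33 = det([-3 -3 -4; -1 -2 2; -4 4 -2]) = 90
det = (+1)·(1)·(-78) + (-1)·(2)·(-30) + (+1)·(-1)·(90) = -108

-108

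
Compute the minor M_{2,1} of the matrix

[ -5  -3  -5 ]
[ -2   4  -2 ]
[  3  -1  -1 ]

Delete row 2 and column 1; the remaining 2×2 submatrix is [-3 -5; -1 -1].
Its determinant is (-3)·(-1) − (-5)·(-1) = -2.

The minor is -2.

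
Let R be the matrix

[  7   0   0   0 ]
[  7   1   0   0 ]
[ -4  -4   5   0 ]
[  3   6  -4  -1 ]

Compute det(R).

|R| = -35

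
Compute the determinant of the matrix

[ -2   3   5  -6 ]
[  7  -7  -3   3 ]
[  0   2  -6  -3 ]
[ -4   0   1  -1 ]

-1177

Expand along row 3 (it has 1 zero):
  − (2) · M_32   where M_32 = det([-2 5 -6; 7 -3 3; -4 1 -1]) = 5
  + (-6) · M_33   where M_33 = det([-2 3 -6; 7 -7 3; -4 0 -1]) = 139
  − (-3) · M_34   where M_34 = det([-2 3 5; 7 -7 -3; -4 0 1]) = -111
det = (-1)·(2)·(5) + (+1)·(-6)·(139) + (-1)·(-3)·(-111) = -1177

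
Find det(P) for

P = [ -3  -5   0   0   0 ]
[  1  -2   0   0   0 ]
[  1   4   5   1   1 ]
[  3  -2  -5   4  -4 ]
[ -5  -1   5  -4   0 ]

-1100

P is block lower-triangular with a 2×2 block and a 3×3 block on the diagonal, so its determinant equals the product of the determinants of the diagonal blocks.
det of the 2×2 block = 11
det of the 3×3 block = -100
det = (11)·(-100) = -1100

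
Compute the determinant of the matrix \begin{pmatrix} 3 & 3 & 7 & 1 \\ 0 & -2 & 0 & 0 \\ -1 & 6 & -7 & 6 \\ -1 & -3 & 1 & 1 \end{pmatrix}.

Expand along row 2 (it has 3 zeros):
  + (-2) · M_22   where M_22 = det([3 7 1; -1 -7 6; -1 1 1]) = -82
det = (+1)·(-2)·(-82) = 164

164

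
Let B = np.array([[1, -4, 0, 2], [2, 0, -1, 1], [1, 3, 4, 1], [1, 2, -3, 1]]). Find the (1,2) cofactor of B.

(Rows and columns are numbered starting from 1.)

Delete row 1 and column 2; the remaining 3×3 submatrix is [2 -1 1; 1 4 1; 1 -3 1].
Its determinant is 7.
The cofactor carries sign (−1)^(1+2) = −1, so C_{1,2} = −(7) = -7.

-7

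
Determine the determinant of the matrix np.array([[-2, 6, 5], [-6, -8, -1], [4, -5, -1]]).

244

Expand along row 1:
  + (-2) · |-8 -1; -5 -1| = (-2)·(8 − 5) = -6
  − 6 · |-6 -1; 4 -1| = −6·(6 − (-4)) = -60
  + 5 · |-6 -8; 4 -5| = 5·(30 − (-32)) = 310
Sum: (-6) + (-60) + (310) = 244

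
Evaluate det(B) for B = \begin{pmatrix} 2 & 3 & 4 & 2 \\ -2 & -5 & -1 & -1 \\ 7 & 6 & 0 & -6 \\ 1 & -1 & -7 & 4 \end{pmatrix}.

|B| = 923

Expand along row 3 (it has 1 zero):
  + (7) · M_31   where M_31 = det([3 4 2; -5 -1 -1; -1 -7 4]) = 119
  − (6) · M_32   where M_32 = det([2 4 2; -2 -1 -1; 1 -7 4]) = 36
  − (-6) · M_34   where M_34 = det([2 3 4; -2 -5 -1; 1 -1 -7]) = 51
det = (+1)·(7)·(119) + (-1)·(6)·(36) + (-1)·(-6)·(51) = 923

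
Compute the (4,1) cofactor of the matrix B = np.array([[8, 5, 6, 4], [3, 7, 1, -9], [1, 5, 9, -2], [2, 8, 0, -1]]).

The cofactor is -441.

Delete row 4 and column 1; the remaining 3×3 submatrix is [5 6 4; 7 1 -9; 5 9 -2].
Its determinant is 441.
The cofactor carries sign (−1)^(4+1) = −1, so C_{4,1} = −(441) = -441.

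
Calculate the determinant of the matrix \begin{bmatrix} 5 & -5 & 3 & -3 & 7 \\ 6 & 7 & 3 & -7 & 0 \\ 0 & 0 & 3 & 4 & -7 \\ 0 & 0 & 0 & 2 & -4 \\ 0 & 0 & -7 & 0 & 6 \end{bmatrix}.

3250

The matrix is block upper-triangular with a 2×2 block and a 3×3 block on the diagonal, so its determinant equals the product of the determinants of the diagonal blocks.
det of the 2×2 block = 65
det of the 3×3 block = 50
det = (65)·(50) = 3250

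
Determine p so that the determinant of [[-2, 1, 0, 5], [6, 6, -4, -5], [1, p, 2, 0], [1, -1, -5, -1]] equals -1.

Expanding along the row containing p, det(M) is linear in p: det(M) = (88)·p + (-265).
Set (88)·p + (-265) = -1  ⇒  (88)·p = 264  ⇒  p = 3.

p = 3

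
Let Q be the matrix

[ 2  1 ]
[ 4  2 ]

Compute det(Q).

|Q| = 0

det(Q) = 2·2 − 1·4 = 4 − 4 = 0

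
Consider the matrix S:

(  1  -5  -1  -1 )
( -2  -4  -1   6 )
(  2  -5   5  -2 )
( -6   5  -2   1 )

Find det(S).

Expand along row 1:
  + (1) · M_11   where M_11 = det([-4 -1 6; -5 5 -2; 5 -2 1]) = -89
  − (-5) · M_12   where M_12 = det([-2 -1 6; 2 5 -2; -6 -2 1]) = 144
  + (-1) · M_13   where M_13 = det([-2 -4 6; 2 -5 -2; -6 5 1]) = -170
  − (-1) · M_14   where M_14 = det([-2 -4 -1; 2 -5 5; -6 5 -2]) = 154
det = (+1)·(1)·(-89) + (-1)·(-5)·(144) + (+1)·(-1)·(-170) + (-1)·(-1)·(154) = 955

955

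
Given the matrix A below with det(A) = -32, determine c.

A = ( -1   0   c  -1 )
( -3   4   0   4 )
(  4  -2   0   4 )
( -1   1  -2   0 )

Expanding along the column containing c, det(A) is linear in c: det(A) = (4)·c + (-28).
Set (4)·c + (-28) = -32  ⇒  (4)·c = -4  ⇒  c = -1.

c = -1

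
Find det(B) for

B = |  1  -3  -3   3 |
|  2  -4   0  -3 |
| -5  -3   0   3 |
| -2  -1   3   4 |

det(B) = 591

Expand along column 3 (it has 2 zeros):
  + (-3) · M_13   where M_13 = det([2 -4 -3; -5 -3 3; -2 -1 4]) = -71
  − (3) · M_43   where M_43 = det([1 -3 3; 2 -4 -3; -5 -3 3]) = -126
det = (+1)·(-3)·(-71) + (-1)·(3)·(-126) = 591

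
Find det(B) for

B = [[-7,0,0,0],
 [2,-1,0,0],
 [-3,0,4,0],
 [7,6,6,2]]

The determinant is 56.

B is lower triangular, so det(B) is the product of the diagonal entries:
det = (-7) · (-1) · (4) · (2) = 56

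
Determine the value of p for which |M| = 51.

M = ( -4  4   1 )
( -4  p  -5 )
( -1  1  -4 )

Expanding along the column containing p, det(M) is linear in p: det(M) = (17)·p + (-68).
Set (17)·p + (-68) = 51  ⇒  (17)·p = 119  ⇒  p = 7.

7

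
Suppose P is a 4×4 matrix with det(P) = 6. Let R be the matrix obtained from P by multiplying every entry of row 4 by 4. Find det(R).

Scaling one row by 4 multiplies the determinant by 4.
det(R) = (4)·(6) = 24

24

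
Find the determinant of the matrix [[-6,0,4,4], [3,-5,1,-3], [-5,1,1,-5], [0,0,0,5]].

Expand along row 4 (it has 3 zeros):
  + (5) · M_44   where M_44 = det([-6 0 4; 3 -5 1; -5 1 1]) = -52
det = (+1)·(5)·(-52) = -260

-260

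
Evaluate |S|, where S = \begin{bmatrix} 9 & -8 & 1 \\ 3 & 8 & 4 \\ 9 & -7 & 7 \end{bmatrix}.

Expand along column 1:
  + 9 · |8 4; -7 7| = 9·(56 − (-28)) = 756
  − 3 · |-8 1; -7 7| = −3·(-56 − (-7)) = 147
  + 9 · |-8 1; 8 4| = 9·(-32 − 8) = -360
Sum: (756) + (147) + (-360) = 543

543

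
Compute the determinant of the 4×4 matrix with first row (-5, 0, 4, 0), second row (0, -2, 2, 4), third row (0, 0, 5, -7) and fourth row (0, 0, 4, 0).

280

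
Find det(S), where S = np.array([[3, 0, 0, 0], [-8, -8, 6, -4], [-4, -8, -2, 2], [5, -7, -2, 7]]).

Expand along row 1 (it has 3 zeros):
  + (3) · M_11   where M_11 = det([-8 6 -4; -8 -2 2; -7 -2 7]) = 324
det = (+1)·(3)·(324) = 972

det(S) = 972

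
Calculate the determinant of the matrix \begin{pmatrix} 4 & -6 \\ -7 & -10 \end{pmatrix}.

-82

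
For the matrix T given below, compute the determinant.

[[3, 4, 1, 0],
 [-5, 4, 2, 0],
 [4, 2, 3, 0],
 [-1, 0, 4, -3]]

The determinant is -270.

Expand along column 4 (it has 3 zeros):
  + (-3) · M_44   where M_44 = det([3 4 1; -5 4 2; 4 2 3]) = 90
det = (+1)·(-3)·(90) = -270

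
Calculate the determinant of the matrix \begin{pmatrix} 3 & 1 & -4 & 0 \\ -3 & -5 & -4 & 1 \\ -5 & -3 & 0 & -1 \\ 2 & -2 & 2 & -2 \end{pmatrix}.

Expand along row 1 (it has 1 zero):
  + (3) · M_11   where M_11 = det([-5 -4 1; -3 0 -1; -2 2 -2]) = 0
  − (1) · M_12   where M_12 = det([-3 -4 1; -5 0 -1; 2 2 -2]) = 32
  + (-4) · M_13   where M_13 = det([-3 -5 1; -5 -3 -1; 2 -2 -2]) = 64
det = (+1)·(3)·(0) + (-1)·(1)·(32) + (+1)·(-4)·(64) = -288

The determinant is -288.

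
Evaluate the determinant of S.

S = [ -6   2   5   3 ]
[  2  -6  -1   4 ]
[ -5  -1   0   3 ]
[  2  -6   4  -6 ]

det(S) = 1760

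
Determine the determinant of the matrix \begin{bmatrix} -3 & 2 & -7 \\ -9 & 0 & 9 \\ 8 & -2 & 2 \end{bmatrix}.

0

Expand along row 2:
  − (-9) · |2 -7; -2 2| = −(-9)·(4 − 14) = -90
  − 9 · |-3 2; 8 -2| = −9·(6 − 16) = 90
Sum: (-90) + (90) = 0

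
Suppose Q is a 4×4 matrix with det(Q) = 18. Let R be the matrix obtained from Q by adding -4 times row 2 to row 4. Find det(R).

Adding a multiple of one row to another leaves the determinant unchanged.
det(R) = (1)·(18) = 18

det(R) = 18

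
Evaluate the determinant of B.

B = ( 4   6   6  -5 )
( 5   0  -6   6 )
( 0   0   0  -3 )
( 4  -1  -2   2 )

|B| = -414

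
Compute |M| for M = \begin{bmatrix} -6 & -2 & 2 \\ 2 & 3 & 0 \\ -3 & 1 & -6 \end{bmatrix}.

Expand along row 2:
  − 2 · |-2 2; 1 -6| = −2·(12 − 2) = -20
  + 3 · |-6 2; -3 -6| = 3·(36 − (-6)) = 126
Sum: (-20) + (126) = 106

106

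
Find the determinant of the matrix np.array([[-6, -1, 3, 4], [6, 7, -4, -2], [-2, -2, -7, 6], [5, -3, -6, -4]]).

The determinant is -596.

Expand along row 1:
  + (-6) · M_11   where M_11 = det([7 -4 -2; -2 -7 6; -3 -6 -4]) = 570
  − (-1) · M_12   where M_12 = det([6 -4 -2; -2 -7 6; 5 -6 -4]) = 202
  + (3) · M_13   where M_13 = det([6 7 -2; -2 -2 6; 5 -3 -4]) = 278
  − (4) · M_14   where M_14 = det([6 7 -4; -2 -2 -7; 5 -3 -6]) = -447
det = (+1)·(-6)·(570) + (-1)·(-1)·(202) + (+1)·(3)·(278) + (-1)·(4)·(-447) = -596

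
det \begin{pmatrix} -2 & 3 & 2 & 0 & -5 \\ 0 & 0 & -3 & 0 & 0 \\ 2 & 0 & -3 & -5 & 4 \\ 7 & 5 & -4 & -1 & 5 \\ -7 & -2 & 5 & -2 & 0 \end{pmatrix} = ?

The determinant is -2946.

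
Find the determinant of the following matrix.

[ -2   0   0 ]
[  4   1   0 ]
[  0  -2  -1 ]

The matrix is lower triangular, so the determinant is the product of the diagonal entries:
det = (-2) · (1) · (-1) = 2

The determinant is 2.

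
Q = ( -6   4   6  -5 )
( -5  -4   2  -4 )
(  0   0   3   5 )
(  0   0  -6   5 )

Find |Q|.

Q is block upper-triangular with a 2×2 block and a 2×2 block on the diagonal, so its determinant equals the product of the determinants of the diagonal blocks.
det of the 2×2 block = 44
det of the 2×2 block = 45
det = (44)·(45) = 1980

det(Q) = 1980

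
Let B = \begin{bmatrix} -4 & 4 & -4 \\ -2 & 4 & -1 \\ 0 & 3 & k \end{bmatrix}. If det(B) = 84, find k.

Expanding along the row containing k, det(B) is linear in k: det(B) = (-8)·k + (12).
Set (-8)·k + (12) = 84  ⇒  (-8)·k = 72  ⇒  k = -9.

-9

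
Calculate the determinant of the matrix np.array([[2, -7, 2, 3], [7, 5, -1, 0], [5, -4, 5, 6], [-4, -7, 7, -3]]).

The determinant is -2001.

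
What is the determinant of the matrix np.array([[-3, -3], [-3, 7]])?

det = (-3)·7 − (-3)·(-3) = -21 − 9 = -30

The determinant is -30.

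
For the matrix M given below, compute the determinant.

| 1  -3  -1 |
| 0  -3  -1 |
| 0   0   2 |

-6

M is upper triangular, so det(M) is the product of the diagonal entries:
det = (1) · (-3) · (2) = -6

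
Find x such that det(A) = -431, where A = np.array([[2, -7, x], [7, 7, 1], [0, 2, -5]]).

Expanding along the column containing x, det(A) is linear in x: det(A) = (14)·x + (-319).
Set (14)·x + (-319) = -431  ⇒  (14)·x = -112  ⇒  x = -8.

-8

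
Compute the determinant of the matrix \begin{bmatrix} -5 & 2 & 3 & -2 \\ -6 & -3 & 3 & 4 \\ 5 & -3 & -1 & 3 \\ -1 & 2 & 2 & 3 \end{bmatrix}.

Expand along row 1:
  + (-5) · M_11   where M_11 = det([-3 3 4; -3 -1 3; 2 2 3]) = 56
  − (2) · M_12   where M_12 = det([-6 3 4; 5 -1 3; -1 2 3]) = 36
  + (3) · M_13   where M_13 = det([-6 -3 4; 5 -3 3; -1 2 3]) = 172
  − (-2) · M_14   where M_14 = det([-6 -3 3; 5 -3 -1; -1 2 2]) = 72
det = (+1)·(-5)·(56) + (-1)·(2)·(36) + (+1)·(3)·(172) + (-1)·(-2)·(72) = 308

308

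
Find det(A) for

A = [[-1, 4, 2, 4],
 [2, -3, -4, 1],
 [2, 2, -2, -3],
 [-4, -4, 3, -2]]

Expand along row 1:
  + (-1) · M_11   where M_11 = det([-3 -4 1; 2 -2 -3; -4 3 -2]) = -105
  − (4) · M_12   where M_12 = det([2 -4 1; 2 -2 -3; -4 3 -2]) = -40
  + (2) · M_13   where M_13 = det([2 -3 1; 2 2 -3; -4 -4 -2]) = -80
  − (4) · M_14   where M_14 = det([2 -3 -4; 2 2 -2; -4 -4 3]) = -10
det = (+1)·(-1)·(-105) + (-1)·(4)·(-40) + (+1)·(2)·(-80) + (-1)·(4)·(-10) = 145

|A| = 145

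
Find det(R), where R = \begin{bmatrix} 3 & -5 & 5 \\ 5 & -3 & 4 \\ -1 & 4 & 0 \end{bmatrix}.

Expand along column 3:
  + 5 · |5 -3; -1 4| = 5·(20 − 3) = 85
  − 4 · |3 -5; -1 4| = −4·(12 − 5) = -28
Sum: (85) + (-28) = 57

57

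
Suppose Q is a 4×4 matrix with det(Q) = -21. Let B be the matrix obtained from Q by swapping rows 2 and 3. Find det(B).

|B| = 21

Swapping two rows multiplies the determinant by −1.
det(B) = (-1)·(-21) = 21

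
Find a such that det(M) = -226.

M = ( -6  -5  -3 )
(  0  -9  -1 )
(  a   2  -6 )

Expanding along the row containing a, det(M) is linear in a: det(M) = (-22)·a + (-336).
Set (-22)·a + (-336) = -226  ⇒  (-22)·a = 110  ⇒  a = -5.

-5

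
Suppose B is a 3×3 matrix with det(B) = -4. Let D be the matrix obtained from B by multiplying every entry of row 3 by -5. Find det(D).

|D| = 20

Scaling one row by -5 multiplies the determinant by -5.
det(D) = (-5)·(-4) = 20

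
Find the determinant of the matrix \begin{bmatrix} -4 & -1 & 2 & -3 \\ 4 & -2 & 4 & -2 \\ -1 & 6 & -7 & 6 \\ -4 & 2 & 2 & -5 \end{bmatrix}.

The determinant is -156.

Expand along row 1:
  + (-4) · M_11   where M_11 = det([-2 4 -2; 6 -7 6; 2 2 -5]) = 70
  − (-1) · M_12   where M_12 = det([4 4 -2; -1 -7 6; -4 2 -5]) = 36
  + (2) · M_13   where M_13 = det([4 -2 -2; -1 6 6; -4 2 -5]) = -154
  − (-3) · M_14   where M_14 = det([4 -2 4; -1 6 -7; -4 2 2]) = 132
det = (+1)·(-4)·(70) + (-1)·(-1)·(36) + (+1)·(2)·(-154) + (-1)·(-3)·(132) = -156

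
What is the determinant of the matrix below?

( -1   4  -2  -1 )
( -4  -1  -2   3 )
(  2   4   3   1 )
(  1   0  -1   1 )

The determinant is 197.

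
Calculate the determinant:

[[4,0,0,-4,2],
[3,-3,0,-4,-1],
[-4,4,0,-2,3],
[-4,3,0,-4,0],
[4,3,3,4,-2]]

-672

Expand along column 3 (it has 4 zeros):
  + (3) · M_53   where M_53 = det([4 0 -4 2; 3 -3 -4 -1; -4 4 -2 3; -4 3 -4 0]) = -224
det = (+1)·(3)·(-224) = -672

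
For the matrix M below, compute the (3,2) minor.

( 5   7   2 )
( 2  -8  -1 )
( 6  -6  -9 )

The minor is -9.

Delete row 3 and column 2; the remaining 2×2 submatrix is [5 2; 2 -1].
Its determinant is 5·(-1) − 2·2 = -9.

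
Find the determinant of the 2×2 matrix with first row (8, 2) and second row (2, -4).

-36

det = 8·(-4) − 2·2 = -32 − 4 = -36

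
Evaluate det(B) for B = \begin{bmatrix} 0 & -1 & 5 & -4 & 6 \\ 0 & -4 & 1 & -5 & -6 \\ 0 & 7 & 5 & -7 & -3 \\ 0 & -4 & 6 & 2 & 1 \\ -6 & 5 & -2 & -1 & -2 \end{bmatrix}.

Expand along column 1 (it has 4 zeros):
  + (-6) · M_51   where M_51 = det([-1 5 -4 6; -4 1 -5 -6; 7 5 -7 -3; -4 6 2 1]) = 4743
det = (+1)·(-6)·(4743) = -28458

det(B) = -28458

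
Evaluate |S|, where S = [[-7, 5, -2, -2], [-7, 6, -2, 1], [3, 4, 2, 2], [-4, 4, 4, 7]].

Expand along row 1:
  + (-7) · M_11   where M_11 = det([6 -2 1; 4 2 2; 4 4 7]) = 84
  − (5) · M_12   where M_12 = det([-7 -2 1; 3 2 2; -4 4 7]) = 36
  + (-2) · M_13   where M_13 = det([-7 6 1; 3 4 2; -4 4 7]) = -286
  − (-2) · M_14   where M_14 = det([-7 6 -2; 3 4 2; -4 4 4]) = -232
det = (+1)·(-7)·(84) + (-1)·(5)·(36) + (+1)·(-2)·(-286) + (-1)·(-2)·(-232) = -660

The determinant is -660.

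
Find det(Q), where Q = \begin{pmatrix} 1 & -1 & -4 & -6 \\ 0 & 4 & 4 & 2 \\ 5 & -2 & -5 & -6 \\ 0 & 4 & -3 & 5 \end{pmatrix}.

Expand along column 1 (it has 2 zeros):
  + (1) · M_11   where M_11 = det([4 4 2; -2 -5 -6; 4 -3 5]) = -176
  + (5) · M_31   where M_31 = det([-1 -4 -6; 4 4 2; 4 -3 5]) = 190
det = (+1)·(1)·(-176) + (+1)·(5)·(190) = 774

774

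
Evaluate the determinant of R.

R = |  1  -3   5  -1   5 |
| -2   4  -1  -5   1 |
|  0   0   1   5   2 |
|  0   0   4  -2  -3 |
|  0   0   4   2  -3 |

R is block upper-triangular with a 2×2 block and a 3×3 block on the diagonal, so its determinant equals the product of the determinants of the diagonal blocks.
det of the 2×2 block = -2
det of the 3×3 block = 44
det = (-2)·(44) = -88

The determinant is -88.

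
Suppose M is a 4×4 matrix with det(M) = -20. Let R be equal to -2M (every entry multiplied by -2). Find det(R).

-320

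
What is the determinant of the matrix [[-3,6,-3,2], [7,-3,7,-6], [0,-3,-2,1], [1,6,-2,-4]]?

The determinant is -219.

Expand along row 3 (it has 1 zero):
  − (-3) · M_32   where M_32 = det([-3 -3 2; 7 7 -6; 1 -2 -4]) = 12
  + (-2) · M_33   where M_33 = det([-3 6 2; 7 -3 -6; 1 6 -4]) = 78
  − (1) · M_34   where M_34 = det([-3 6 -3; 7 -3 7; 1 6 -2]) = 99
det = (-1)·(-3)·(12) + (+1)·(-2)·(78) + (-1)·(1)·(99) = -219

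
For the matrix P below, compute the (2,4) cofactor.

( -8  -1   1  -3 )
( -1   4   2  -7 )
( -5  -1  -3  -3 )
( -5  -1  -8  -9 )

The cofactor is -15.

Delete row 2 and column 4; the remaining 3×3 submatrix is [-8 -1 1; -5 -1 -3; -5 -1 -8].
Its determinant is -15.
The cofactor carries sign (−1)^(2+4) = +1, so C_{2,4} = +(-15) = -15.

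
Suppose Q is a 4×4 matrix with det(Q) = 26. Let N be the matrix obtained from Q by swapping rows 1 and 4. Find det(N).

Swapping two rows multiplies the determinant by −1.
det(N) = (-1)·(26) = -26

-26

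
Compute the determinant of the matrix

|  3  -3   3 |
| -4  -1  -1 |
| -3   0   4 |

Expand along row 3:
  + (-3) · |-3 3; -1 -1| = (-3)·(3 − (-3)) = -18
  + 4 · |3 -3; -4 -1| = 4·(-3 − 12) = -60
Sum: (-18) + (-60) = -78

-78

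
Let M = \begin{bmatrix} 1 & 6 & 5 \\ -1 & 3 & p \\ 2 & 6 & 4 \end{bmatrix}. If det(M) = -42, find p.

p = -3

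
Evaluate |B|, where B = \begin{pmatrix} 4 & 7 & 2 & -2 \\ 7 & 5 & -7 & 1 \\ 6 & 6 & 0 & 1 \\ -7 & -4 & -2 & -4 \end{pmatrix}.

Expand along row 3 (it has 1 zero):
  + (6) · M_31   where M_31 = det([7 2 -2; 5 -7 1; -4 -2 -4]) = 318
  − (6) · M_32   where M_32 = det([4 2 -2; 7 -7 1; -7 -2 -4]) = 288
  − (1) · M_34   where M_34 = det([4 7 2; 7 5 -7; -7 -4 -2]) = 303
det = (+1)·(6)·(318) + (-1)·(6)·(288) + (-1)·(1)·(303) = -123

|B| = -123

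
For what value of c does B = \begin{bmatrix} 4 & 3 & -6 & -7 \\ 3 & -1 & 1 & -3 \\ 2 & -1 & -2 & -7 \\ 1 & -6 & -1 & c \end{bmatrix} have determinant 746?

Expanding along the row containing c, det(B) is linear in c: det(B) = (42)·c + (620).
Set (42)·c + (620) = 746  ⇒  (42)·c = 126  ⇒  c = 3.

3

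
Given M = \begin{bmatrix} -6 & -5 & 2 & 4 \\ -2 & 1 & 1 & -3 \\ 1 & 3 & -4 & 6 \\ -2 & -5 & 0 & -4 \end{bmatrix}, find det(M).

Expand along row 4 (it has 1 zero):
  − (-2) · M_41   where M_41 = det([-5 2 4; 1 1 -3; 3 -4 6]) = -28
  + (-5) · M_42   where M_42 = det([-6 2 4; -2 1 -3; 1 -4 6]) = 82
  + (-4) · M_44   where M_44 = det([-6 -5 2; -2 1 1; 1 3 -4]) = 63
det = (-1)·(-2)·(-28) + (+1)·(-5)·(82) + (+1)·(-4)·(63) = -718

det(M) = -718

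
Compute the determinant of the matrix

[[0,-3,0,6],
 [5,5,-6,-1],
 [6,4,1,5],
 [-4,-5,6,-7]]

-1245

Expand along row 1 (it has 2 zeros):
  − (-3) · M_12   where M_12 = det([5 -6 -1; 6 1 5; -4 6 -7]) = -357
  − (6) · M_14   where M_14 = det([5 5 -6; 6 4 1; -4 -5 6]) = 29
det = (-1)·(-3)·(-357) + (-1)·(6)·(29) = -1245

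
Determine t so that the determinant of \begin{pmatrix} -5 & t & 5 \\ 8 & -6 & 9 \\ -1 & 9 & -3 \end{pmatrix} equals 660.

1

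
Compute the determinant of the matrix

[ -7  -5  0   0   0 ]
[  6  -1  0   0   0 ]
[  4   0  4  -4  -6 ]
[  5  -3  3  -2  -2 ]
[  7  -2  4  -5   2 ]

1554

The matrix is block lower-triangular with a 2×2 block and a 3×3 block on the diagonal, so its determinant equals the product of the determinants of the diagonal blocks.
det of the 2×2 block = 37
det of the 3×3 block = 42
det = (37)·(42) = 1554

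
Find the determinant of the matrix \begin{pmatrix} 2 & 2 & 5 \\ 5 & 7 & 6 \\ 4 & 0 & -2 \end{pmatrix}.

Expand along column 2:
  − 2 · |5 6; 4 -2| = −2·(-10 − 24) = 68
  + 7 · |2 5; 4 -2| = 7·(-4 − 20) = -168
Sum: (68) + (-168) = -100

-100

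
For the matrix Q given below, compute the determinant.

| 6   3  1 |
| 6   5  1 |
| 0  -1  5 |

Expand along column 1:
  + 6 · |5 1; -1 5| = 6·(25 − (-1)) = 156
  − 6 · |3 1; -1 5| = −6·(15 − (-1)) = -96
Sum: (156) + (-96) = 60

60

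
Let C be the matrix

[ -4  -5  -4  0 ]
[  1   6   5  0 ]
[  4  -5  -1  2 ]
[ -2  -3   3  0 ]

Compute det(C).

|C| = 206

Expand along column 4 (it has 3 zeros):
  − (2) · M_34   where M_34 = det([-4 -5 -4; 1 6 5; -2 -3 3]) = -103
det = (-1)·(2)·(-103) = 206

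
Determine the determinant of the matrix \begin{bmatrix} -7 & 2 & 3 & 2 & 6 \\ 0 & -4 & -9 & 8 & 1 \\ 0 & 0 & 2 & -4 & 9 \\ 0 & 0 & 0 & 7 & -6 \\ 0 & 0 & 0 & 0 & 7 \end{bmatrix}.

2744

The matrix is upper triangular, so the determinant is the product of the diagonal entries:
det = (-7) · (-4) · (2) · (7) · (7) = 2744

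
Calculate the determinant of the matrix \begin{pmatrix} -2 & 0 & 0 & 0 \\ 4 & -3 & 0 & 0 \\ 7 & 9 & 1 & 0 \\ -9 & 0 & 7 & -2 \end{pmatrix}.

-12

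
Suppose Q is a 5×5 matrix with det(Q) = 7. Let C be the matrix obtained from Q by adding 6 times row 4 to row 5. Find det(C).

|C| = 7

Adding a multiple of one row to another leaves the determinant unchanged.
det(C) = (1)·(7) = 7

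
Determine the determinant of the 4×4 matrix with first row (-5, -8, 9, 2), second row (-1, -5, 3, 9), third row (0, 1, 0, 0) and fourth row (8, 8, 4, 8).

Expand along row 3 (it has 3 zeros):
  − (1) · M_32   where M_32 = det([-5 9 2; -1 3 9; 8 4 8]) = 724
det = (-1)·(1)·(724) = -724

-724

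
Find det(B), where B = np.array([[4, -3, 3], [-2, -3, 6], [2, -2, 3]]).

Expand along column 1:
  + 4 · |-3 6; -2 3| = 4·(-9 − (-12)) = 12
  − (-2) · |-3 3; -2 3| = −(-2)·(-9 − (-6)) = -6
  + 2 · |-3 3; -3 6| = 2·(-18 − (-9)) = -18
Sum: (12) + (-6) + (-18) = -12

The determinant is -12.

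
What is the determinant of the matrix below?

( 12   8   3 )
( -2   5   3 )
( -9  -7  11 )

Expand along column 1:
  + 12 · |5 3; -7 11| = 12·(55 − (-21)) = 912
  − (-2) · |8 3; -7 11| = −(-2)·(88 − (-21)) = 218
  + (-9) · |8 3; 5 3| = (-9)·(24 − 15) = -81
Sum: (912) + (218) + (-81) = 1049

1049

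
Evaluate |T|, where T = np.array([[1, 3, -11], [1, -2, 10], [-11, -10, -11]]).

177

Expand along column 1:
  + 1 · |-2 10; -10 -11| = 1·(22 − (-100)) = 122
  − 1 · |3 -11; -10 -11| = −1·(-33 − 110) = 143
  + (-11) · |3 -11; -2 10| = (-11)·(30 − 22) = -88
Sum: (122) + (143) + (-88) = 177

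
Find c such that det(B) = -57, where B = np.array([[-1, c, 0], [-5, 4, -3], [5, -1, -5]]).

Expanding along the row containing c, det(B) is linear in c: det(B) = (-40)·c + (23).
Set (-40)·c + (23) = -57  ⇒  (-40)·c = -80  ⇒  c = 2.

2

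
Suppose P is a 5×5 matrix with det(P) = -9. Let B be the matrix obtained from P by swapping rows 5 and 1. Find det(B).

|B| = 9

Swapping two rows multiplies the determinant by −1.
det(B) = (-1)·(-9) = 9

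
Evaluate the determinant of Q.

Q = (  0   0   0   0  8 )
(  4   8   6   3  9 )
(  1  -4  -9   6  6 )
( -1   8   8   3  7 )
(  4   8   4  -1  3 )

Expand along row 1 (it has 4 zeros):
  + (8) · M_15   where M_15 = det([4 8 6 3; 1 -4 -9 6; -1 8 8 3; 4 8 4 -1]) = -1368
det = (+1)·(8)·(-1368) = -10944

The determinant is -10944.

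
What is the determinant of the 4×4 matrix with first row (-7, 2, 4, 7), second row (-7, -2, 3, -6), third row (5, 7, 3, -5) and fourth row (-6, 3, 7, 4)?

Expand along row 1:
  + (-7) · M_11   where M_11 = det([-2 3 -6; 7 3 -5; 3 7 4]) = -463
  − (2) · M_12   where M_12 = det([-7 3 -6; 5 3 -5; -6 7 4]) = -617
  + (4) · M_13   where M_13 = det([-7 -2 -6; 5 7 -5; -6 3 4]) = -663
  − (7) · M_14   where M_14 = det([-7 -2 3; 5 7 3; -6 3 7]) = -3
det = (+1)·(-7)·(-463) + (-1)·(2)·(-617) + (+1)·(4)·(-663) + (-1)·(7)·(-3) = 1844

The determinant is 1844.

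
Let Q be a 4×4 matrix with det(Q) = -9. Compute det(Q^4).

6561

det(Q^4) = (det Q)^4 = (-9)^4 = 6561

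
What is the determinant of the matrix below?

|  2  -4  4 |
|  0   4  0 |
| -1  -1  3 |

40

Expand along row 2:
  + 4 · |2 4; -1 3| = 4·(6 − (-4)) = 40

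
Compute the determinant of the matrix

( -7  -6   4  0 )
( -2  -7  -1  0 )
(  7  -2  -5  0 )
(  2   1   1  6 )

Expand along column 4 (it has 3 zeros):
  + (6) · M_44   where M_44 = det([-7 -6 4; -2 -7 -1; 7 -2 -5]) = 83
det = (+1)·(6)·(83) = 498

498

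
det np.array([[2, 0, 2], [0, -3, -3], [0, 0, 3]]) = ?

-18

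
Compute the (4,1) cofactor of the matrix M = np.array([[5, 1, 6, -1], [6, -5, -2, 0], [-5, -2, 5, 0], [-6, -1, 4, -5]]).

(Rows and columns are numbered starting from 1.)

Delete row 4 and column 1; the remaining 3×3 submatrix is [1 6 -1; -5 -2 0; -2 5 0].
Its determinant is 29.
The cofactor carries sign (−1)^(4+1) = −1, so C_{4,1} = −(29) = -29.

-29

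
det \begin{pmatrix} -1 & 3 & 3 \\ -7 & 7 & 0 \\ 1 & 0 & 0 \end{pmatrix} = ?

-21

Expand along column 3:
  + 3 · |-7 7; 1 0| = 3·(0 − 7) = -21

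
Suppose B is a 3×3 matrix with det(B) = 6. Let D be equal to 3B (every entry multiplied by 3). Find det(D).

For a 3×3 matrix, det(3B) = 3^3·det(B) = 27·det(B).
det(D) = (27)·(6) = 162

det(D) = 162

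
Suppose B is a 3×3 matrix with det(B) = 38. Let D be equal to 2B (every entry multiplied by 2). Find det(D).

304

For a 3×3 matrix, det(2B) = 2^3·det(B) = 8·det(B).
det(D) = (8)·(38) = 304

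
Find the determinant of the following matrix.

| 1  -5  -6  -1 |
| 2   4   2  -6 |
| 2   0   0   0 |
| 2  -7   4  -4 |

Expand along row 3 (it has 3 zeros):
  + (2) · M_31   where M_31 = det([-5 -6 -1; 4 2 -6; -7 4 -4]) = -458
det = (+1)·(2)·(-458) = -916

-916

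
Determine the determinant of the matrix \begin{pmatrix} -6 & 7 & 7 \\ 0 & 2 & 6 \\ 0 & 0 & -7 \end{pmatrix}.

The matrix is upper triangular, so the determinant is the product of the diagonal entries:
det = (-6) · (2) · (-7) = 84

84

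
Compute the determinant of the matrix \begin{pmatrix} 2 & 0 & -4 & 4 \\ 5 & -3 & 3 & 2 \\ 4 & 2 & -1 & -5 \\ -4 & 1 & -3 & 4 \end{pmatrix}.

The determinant is -144.

Expand along row 1 (it has 1 zero):
  + (2) · M_11   where M_11 = det([-3 3 2; 2 -1 -5; 1 -3 4]) = 8
  + (-4) · M_13   where M_13 = det([5 -3 2; 4 2 -5; -4 1 4]) = 77
  − (4) · M_14   where M_14 = det([5 -3 3; 4 2 -1; -4 1 -3]) = -37
det = (+1)·(2)·(8) + (+1)·(-4)·(77) + (-1)·(4)·(-37) = -144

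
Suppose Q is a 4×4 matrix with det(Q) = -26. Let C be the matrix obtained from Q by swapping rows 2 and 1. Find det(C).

det(C) = 26

Swapping two rows multiplies the determinant by −1.
det(C) = (-1)·(-26) = 26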